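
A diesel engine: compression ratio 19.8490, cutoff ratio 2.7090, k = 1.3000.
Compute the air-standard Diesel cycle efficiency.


r^(k-1) = 2.4509
rc^k = 3.6530
eta = 0.5128 = 51.2771%

51.2771%


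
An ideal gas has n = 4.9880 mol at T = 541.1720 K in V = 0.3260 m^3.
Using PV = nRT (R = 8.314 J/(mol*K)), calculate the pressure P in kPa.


P = nRT/V = 4.9880 * 8.314 * 541.1720 / 0.3260
= 22442.5284 / 0.3260 = 68842.1116 Pa = 68.8421 kPa

68.8421 kPa


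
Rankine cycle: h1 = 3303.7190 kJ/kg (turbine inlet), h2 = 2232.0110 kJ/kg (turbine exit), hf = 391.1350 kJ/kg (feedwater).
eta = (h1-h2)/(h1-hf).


W = 1071.7080 kJ/kg
Q_in = 2912.5840 kJ/kg
eta = 0.3680 = 36.7958%

eta = 36.7958%


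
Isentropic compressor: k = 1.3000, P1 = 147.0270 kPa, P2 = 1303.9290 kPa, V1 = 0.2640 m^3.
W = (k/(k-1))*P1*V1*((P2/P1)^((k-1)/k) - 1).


(k-1)/k = 0.2308
(P2/P1)^exp = 1.6548
W = 4.3333 * 147.0270 * 0.2640 * (1.6548 - 1) = 110.1307 kJ

110.1307 kJ


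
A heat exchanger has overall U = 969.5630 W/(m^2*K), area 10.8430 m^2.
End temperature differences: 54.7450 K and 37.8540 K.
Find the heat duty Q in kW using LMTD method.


LMTD = 45.7813 K
Q = 969.5630 * 10.8430 * 45.7813 = 481298.0054 W = 481.2980 kW

481.2980 kW


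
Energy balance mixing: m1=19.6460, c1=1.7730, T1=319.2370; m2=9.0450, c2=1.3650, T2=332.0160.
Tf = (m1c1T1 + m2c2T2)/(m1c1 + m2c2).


num = 15218.9881
den = 47.1788
Tf = 322.5812 K

322.5812 K


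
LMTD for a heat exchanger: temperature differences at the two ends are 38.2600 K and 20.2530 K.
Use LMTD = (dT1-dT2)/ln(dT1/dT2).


dT1/dT2 = 1.8891
ln(dT1/dT2) = 0.6361
LMTD = 18.0070 / 0.6361 = 28.3084 K

28.3084 K


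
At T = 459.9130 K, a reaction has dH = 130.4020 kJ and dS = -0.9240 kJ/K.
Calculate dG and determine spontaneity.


T*dS = 459.9130 * -0.9240 = -424.9596 kJ
dG = 130.4020 + 424.9596 = 555.3616 kJ (non-spontaneous)

dG = 555.3616 kJ, non-spontaneous


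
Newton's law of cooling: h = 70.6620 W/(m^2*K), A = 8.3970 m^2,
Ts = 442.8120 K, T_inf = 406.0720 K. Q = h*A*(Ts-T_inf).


dT = 36.7400 K
Q = 70.6620 * 8.3970 * 36.7400 = 21799.6354 W

21799.6354 W


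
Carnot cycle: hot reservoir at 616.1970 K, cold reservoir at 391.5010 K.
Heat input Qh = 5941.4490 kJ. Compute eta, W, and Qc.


eta = 1 - 391.5010/616.1970 = 0.3646
W = 0.3646 * 5941.4490 = 2166.5471 kJ
Qc = 5941.4490 - 2166.5471 = 3774.9019 kJ

eta = 36.4650%, W = 2166.5471 kJ, Qc = 3774.9019 kJ


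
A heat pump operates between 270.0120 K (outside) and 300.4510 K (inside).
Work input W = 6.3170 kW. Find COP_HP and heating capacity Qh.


COP = 300.4510 / 30.4390 = 9.8706
Qh = 9.8706 * 6.3170 = 62.3525 kW

COP = 9.8706, Qh = 62.3525 kW


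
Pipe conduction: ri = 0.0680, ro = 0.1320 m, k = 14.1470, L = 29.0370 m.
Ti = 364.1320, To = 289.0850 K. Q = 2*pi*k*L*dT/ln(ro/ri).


dT = 75.0470 K
ln(ro/ri) = 0.6633
Q = 2*pi*14.1470*29.0370*75.0470 / 0.6633 = 292027.0567 W

292027.0567 W


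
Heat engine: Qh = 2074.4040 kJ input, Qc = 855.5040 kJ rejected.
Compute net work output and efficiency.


W = 2074.4040 - 855.5040 = 1218.9000 kJ
eta = 1218.9000 / 2074.4040 = 0.5876 = 58.7590%

W = 1218.9000 kJ, eta = 58.7590%


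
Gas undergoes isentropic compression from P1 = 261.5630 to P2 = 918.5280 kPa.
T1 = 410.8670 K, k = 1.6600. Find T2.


(k-1)/k = 0.3976
(P2/P1)^exp = 1.6478
T2 = 410.8670 * 1.6478 = 677.0071 K

677.0071 K


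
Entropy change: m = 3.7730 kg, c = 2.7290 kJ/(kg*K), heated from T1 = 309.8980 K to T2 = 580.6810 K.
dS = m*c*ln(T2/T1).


T2/T1 = 1.8738
ln(T2/T1) = 0.6280
dS = 3.7730 * 2.7290 * 0.6280 = 6.4658 kJ/K

6.4658 kJ/K


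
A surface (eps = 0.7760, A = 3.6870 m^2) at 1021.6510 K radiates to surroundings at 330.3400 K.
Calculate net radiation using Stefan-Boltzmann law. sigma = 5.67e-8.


T^4 = 1.0895e+12
Tsurr^4 = 1.1908e+10
Q = 0.7760 * 5.67e-8 * 3.6870 * 1.0775e+12 = 174805.4817 W

174805.4817 W


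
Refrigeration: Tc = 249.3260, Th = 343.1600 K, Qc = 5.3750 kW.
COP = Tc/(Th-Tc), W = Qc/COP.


COP = 249.3260 / 93.8340 = 2.6571
W = 5.3750 / 2.6571 = 2.0229 kW

COP = 2.6571, W = 2.0229 kW


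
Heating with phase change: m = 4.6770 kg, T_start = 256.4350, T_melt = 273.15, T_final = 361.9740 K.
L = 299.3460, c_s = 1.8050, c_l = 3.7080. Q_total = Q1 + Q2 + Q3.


Q1 (sensible, solid) = 4.6770 * 1.8050 * 16.7150 = 141.1078 kJ
Q2 (latent) = 4.6770 * 299.3460 = 1400.0412 kJ
Q3 (sensible, liquid) = 4.6770 * 3.7080 * 88.8240 = 1540.4139 kJ
Q_total = 3081.5629 kJ

3081.5629 kJ


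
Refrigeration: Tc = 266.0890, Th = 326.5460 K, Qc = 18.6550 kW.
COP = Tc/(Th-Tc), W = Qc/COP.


COP = 266.0890 / 60.4570 = 4.4013
W = 18.6550 / 4.4013 = 4.2385 kW

COP = 4.4013, W = 4.2385 kW


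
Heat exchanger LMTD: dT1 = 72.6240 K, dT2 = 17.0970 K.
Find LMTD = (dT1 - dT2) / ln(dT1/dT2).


dT1/dT2 = 4.2478
ln(dT1/dT2) = 1.4464
LMTD = 55.5270 / 1.4464 = 38.3900 K

38.3900 K


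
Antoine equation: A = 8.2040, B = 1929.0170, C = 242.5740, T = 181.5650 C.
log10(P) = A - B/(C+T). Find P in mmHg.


C+T = 424.1390
B/(C+T) = 4.5481
log10(P) = 8.2040 - 4.5481 = 3.6559
P = 10^3.6559 = 4528.1687 mmHg

4528.1687 mmHg


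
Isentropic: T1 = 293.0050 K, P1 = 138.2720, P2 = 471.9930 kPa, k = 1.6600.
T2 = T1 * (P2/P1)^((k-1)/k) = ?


(k-1)/k = 0.3976
(P2/P1)^exp = 1.6293
T2 = 293.0050 * 1.6293 = 477.3872 K

477.3872 K


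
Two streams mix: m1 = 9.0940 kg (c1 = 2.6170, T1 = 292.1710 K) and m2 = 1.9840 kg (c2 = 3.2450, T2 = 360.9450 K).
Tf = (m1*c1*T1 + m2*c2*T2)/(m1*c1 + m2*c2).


num = 9277.1698
den = 30.2371
Tf = 306.8144 K

306.8144 K


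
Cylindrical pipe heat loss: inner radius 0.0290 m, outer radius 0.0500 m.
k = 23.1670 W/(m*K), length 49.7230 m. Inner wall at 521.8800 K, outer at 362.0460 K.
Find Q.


dT = 159.8340 K
ln(ro/ri) = 0.5447
Q = 2*pi*23.1670*49.7230*159.8340 / 0.5447 = 2123719.3148 W

2123719.3148 W


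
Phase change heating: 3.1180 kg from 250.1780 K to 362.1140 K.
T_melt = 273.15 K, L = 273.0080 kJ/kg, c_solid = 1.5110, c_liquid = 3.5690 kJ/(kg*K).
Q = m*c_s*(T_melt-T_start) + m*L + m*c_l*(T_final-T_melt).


Q1 (sensible, solid) = 3.1180 * 1.5110 * 22.9720 = 108.2279 kJ
Q2 (latent) = 3.1180 * 273.0080 = 851.2389 kJ
Q3 (sensible, liquid) = 3.1180 * 3.5690 * 88.9640 = 990.0040 kJ
Q_total = 1949.4709 kJ

1949.4709 kJ


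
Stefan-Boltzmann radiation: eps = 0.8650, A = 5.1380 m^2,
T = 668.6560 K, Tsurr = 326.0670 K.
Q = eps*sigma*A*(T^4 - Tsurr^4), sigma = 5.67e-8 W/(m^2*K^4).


T^4 = 1.9990e+11
Tsurr^4 = 1.1304e+10
Q = 0.8650 * 5.67e-8 * 5.1380 * 1.8860e+11 = 47525.2172 W

47525.2172 W


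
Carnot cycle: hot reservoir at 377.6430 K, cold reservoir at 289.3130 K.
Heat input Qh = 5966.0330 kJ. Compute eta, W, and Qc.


eta = 1 - 289.3130/377.6430 = 0.2339
W = 0.2339 * 5966.0330 = 1395.4441 kJ
Qc = 5966.0330 - 1395.4441 = 4570.5889 kJ

eta = 23.3898%, W = 1395.4441 kJ, Qc = 4570.5889 kJ


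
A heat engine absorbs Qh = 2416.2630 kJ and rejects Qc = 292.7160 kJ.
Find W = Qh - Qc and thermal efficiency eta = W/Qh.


W = 2416.2630 - 292.7160 = 2123.5470 kJ
eta = 2123.5470 / 2416.2630 = 0.8789 = 87.8856%

W = 2123.5470 kJ, eta = 87.8856%


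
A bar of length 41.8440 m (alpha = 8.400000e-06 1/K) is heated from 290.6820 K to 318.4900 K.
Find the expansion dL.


dT = 27.8080 K
dL = 8.400000e-06 * 41.8440 * 27.8080 = 0.009774 m
L_final = 41.853774 m

dL = 0.009774 m


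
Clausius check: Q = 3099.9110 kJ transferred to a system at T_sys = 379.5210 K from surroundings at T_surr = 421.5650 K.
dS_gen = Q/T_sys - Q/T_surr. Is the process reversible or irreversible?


dS_sys = 3099.9110/379.5210 = 8.1680 kJ/K
dS_surr = -3099.9110/421.5650 = -7.3533 kJ/K
dS_gen = 8.1680 - 7.3533 = 0.8146 kJ/K (irreversible)

dS_gen = 0.8146 kJ/K, irreversible


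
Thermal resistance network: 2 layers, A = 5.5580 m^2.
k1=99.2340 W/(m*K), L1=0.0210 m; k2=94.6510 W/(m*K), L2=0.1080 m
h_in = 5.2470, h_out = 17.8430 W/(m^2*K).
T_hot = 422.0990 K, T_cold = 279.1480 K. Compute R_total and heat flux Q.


R_conv_in = 1/(5.2470*5.5580) = 0.0343
R_1 = 0.0210/(99.2340*5.5580) = 3.8075e-05
R_2 = 0.1080/(94.6510*5.5580) = 0.0002
R_conv_out = 1/(17.8430*5.5580) = 0.0101
R_total = 0.0446 K/W
Q = 142.9510 / 0.0446 = 3203.9471 W

R_total = 0.0446 K/W, Q = 3203.9471 W


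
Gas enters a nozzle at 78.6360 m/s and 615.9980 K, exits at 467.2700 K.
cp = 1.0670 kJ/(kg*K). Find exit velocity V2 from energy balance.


dT = 148.7280 K
2*cp*1000*dT = 317385.5520
V1^2 = 6183.6205
V2 = sqrt(323569.1725) = 568.8314 m/s

568.8314 m/s


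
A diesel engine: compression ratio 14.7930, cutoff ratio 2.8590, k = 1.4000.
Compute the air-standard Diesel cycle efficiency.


r^(k-1) = 2.9378
rc^k = 4.3521
eta = 0.5616 = 56.1582%

56.1582%


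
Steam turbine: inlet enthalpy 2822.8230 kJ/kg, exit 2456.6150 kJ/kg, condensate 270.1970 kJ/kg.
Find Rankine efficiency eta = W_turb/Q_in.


W = 366.2080 kJ/kg
Q_in = 2552.6260 kJ/kg
eta = 0.1435 = 14.3463%

eta = 14.3463%


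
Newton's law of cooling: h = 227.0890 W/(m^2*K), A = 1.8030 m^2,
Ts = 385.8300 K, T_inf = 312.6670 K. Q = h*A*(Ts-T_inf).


dT = 73.1630 K
Q = 227.0890 * 1.8030 * 73.1630 = 29955.9661 W

29955.9661 W


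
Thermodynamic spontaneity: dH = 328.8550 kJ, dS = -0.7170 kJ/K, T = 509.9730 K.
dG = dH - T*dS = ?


T*dS = 509.9730 * -0.7170 = -365.6506 kJ
dG = 328.8550 + 365.6506 = 694.5056 kJ (non-spontaneous)

dG = 694.5056 kJ, non-spontaneous


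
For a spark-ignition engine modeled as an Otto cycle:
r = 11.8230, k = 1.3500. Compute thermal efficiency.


r^(k-1) = 2.3739
eta = 1 - 1/2.3739 = 0.5787 = 57.8745%

57.8745%


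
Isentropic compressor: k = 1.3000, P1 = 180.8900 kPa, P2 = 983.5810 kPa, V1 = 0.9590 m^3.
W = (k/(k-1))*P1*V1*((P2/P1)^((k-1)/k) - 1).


(k-1)/k = 0.2308
(P2/P1)^exp = 1.4781
W = 4.3333 * 180.8900 * 0.9590 * (1.4781 - 1) = 359.4039 kJ

359.4039 kJ


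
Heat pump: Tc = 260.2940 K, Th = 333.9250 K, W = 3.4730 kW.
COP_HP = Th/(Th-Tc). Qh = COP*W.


COP = 333.9250 / 73.6310 = 4.5351
Qh = 4.5351 * 3.4730 = 15.7505 kW

COP = 4.5351, Qh = 15.7505 kW


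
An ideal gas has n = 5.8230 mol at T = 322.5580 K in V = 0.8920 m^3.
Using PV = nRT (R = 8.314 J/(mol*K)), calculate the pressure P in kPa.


P = nRT/V = 5.8230 * 8.314 * 322.5580 / 0.8920
= 15615.8140 / 0.8920 = 17506.5180 Pa = 17.5065 kPa

17.5065 kPa


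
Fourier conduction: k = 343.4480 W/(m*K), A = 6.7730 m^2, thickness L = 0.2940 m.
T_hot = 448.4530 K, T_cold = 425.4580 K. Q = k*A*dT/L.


dT = 22.9950 K
Q = 343.4480 * 6.7730 * 22.9950 / 0.2940 = 181939.9834 W

181939.9834 W


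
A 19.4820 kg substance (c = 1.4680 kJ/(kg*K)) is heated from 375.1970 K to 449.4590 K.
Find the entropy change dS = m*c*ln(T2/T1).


T2/T1 = 1.1979
ln(T2/T1) = 0.1806
dS = 19.4820 * 1.4680 * 0.1806 = 5.1649 kJ/K

5.1649 kJ/K


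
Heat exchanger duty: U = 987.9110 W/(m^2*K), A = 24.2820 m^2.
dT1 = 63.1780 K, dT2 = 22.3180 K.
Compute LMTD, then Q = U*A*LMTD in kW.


LMTD = 39.2672 K
Q = 987.9110 * 24.2820 * 39.2672 = 941959.9133 W = 941.9599 kW

941.9599 kW


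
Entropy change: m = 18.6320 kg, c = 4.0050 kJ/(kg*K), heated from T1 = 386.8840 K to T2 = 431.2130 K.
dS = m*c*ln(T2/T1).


T2/T1 = 1.1146
ln(T2/T1) = 0.1085
dS = 18.6320 * 4.0050 * 0.1085 = 8.0947 kJ/K

8.0947 kJ/K


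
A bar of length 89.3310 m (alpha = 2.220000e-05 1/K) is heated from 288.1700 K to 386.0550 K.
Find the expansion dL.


dT = 97.8850 K
dL = 2.220000e-05 * 89.3310 * 97.8850 = 0.194120 m
L_final = 89.525120 m

dL = 0.194120 m


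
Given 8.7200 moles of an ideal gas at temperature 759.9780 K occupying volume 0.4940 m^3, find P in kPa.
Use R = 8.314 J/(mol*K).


P = nRT/V = 8.7200 * 8.314 * 759.9780 / 0.4940
= 55096.9458 / 0.4940 = 111532.2790 Pa = 111.5323 kPa

111.5323 kPa


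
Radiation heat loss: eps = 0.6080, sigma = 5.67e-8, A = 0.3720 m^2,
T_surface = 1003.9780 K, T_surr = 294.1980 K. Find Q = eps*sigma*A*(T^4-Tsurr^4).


T^4 = 1.0160e+12
Tsurr^4 = 7.4913e+09
Q = 0.6080 * 5.67e-8 * 0.3720 * 1.0085e+12 = 12933.3882 W

12933.3882 W


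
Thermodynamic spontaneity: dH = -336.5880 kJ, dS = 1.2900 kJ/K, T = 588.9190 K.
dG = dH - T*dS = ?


T*dS = 588.9190 * 1.2900 = 759.7055 kJ
dG = -336.5880 - 759.7055 = -1096.2935 kJ (spontaneous)

dG = -1096.2935 kJ, spontaneous


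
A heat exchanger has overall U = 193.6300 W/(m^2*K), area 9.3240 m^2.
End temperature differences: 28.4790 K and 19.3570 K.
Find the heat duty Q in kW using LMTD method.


LMTD = 23.6252 K
Q = 193.6300 * 9.3240 * 23.6252 = 42653.1106 W = 42.6531 kW

42.6531 kW


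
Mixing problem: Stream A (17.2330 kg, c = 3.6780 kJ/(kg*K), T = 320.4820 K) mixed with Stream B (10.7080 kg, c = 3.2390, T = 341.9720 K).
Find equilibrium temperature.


num = 32173.7896
den = 98.0662
Tf = 328.0824 K

328.0824 K


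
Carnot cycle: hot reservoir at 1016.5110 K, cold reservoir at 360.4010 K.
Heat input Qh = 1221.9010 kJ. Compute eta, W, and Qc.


eta = 1 - 360.4010/1016.5110 = 0.6455
W = 0.6455 * 1221.9010 = 788.6796 kJ
Qc = 1221.9010 - 788.6796 = 433.2214 kJ

eta = 64.5453%, W = 788.6796 kJ, Qc = 433.2214 kJ


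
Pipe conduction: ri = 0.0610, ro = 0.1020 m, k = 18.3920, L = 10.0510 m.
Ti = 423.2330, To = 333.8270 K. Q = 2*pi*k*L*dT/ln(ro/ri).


dT = 89.4060 K
ln(ro/ri) = 0.5141
Q = 2*pi*18.3920*10.0510*89.4060 / 0.5141 = 201993.8043 W

201993.8043 W


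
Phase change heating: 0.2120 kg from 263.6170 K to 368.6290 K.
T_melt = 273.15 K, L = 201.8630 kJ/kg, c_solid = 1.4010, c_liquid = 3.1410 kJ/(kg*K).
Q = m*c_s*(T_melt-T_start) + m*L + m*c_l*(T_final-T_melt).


Q1 (sensible, solid) = 0.2120 * 1.4010 * 9.5330 = 2.8314 kJ
Q2 (latent) = 0.2120 * 201.8630 = 42.7950 kJ
Q3 (sensible, liquid) = 0.2120 * 3.1410 * 95.4790 = 63.5787 kJ
Q_total = 109.2051 kJ

109.2051 kJ


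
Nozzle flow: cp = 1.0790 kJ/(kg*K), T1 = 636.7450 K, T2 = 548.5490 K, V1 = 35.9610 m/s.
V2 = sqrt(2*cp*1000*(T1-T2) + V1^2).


dT = 88.1960 K
2*cp*1000*dT = 190326.9680
V1^2 = 1293.1935
V2 = sqrt(191620.1615) = 437.7444 m/s

437.7444 m/s


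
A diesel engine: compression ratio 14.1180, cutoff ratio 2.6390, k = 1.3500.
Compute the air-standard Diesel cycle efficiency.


r^(k-1) = 2.5259
rc^k = 3.7063
eta = 0.5158 = 51.5776%

51.5776%


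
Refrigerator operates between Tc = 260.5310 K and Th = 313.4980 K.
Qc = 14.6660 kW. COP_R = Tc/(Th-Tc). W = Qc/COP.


COP = 260.5310 / 52.9670 = 4.9187
W = 14.6660 / 4.9187 = 2.9817 kW

COP = 4.9187, W = 2.9817 kW


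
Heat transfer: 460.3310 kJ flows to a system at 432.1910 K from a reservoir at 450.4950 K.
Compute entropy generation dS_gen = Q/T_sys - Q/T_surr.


dS_sys = 460.3310/432.1910 = 1.0651 kJ/K
dS_surr = -460.3310/450.4950 = -1.0218 kJ/K
dS_gen = 1.0651 - 1.0218 = 0.0433 kJ/K (irreversible)

dS_gen = 0.0433 kJ/K, irreversible


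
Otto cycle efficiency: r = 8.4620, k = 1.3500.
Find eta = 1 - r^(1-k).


r^(k-1) = 2.1116
eta = 1 - 1/2.1116 = 0.5264 = 52.6430%

52.6430%


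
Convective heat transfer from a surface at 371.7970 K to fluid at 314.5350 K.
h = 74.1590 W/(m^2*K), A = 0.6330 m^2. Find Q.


dT = 57.2620 K
Q = 74.1590 * 0.6330 * 57.2620 = 2688.0299 W

2688.0299 W


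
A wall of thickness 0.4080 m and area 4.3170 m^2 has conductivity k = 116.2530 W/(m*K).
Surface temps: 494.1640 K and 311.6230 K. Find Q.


dT = 182.5410 K
Q = 116.2530 * 4.3170 * 182.5410 / 0.4080 = 224536.2576 W

224536.2576 W


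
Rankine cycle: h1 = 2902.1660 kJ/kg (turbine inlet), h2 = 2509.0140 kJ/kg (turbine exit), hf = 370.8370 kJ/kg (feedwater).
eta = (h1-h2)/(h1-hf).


W = 393.1520 kJ/kg
Q_in = 2531.3290 kJ/kg
eta = 0.1553 = 15.5314%

eta = 15.5314%


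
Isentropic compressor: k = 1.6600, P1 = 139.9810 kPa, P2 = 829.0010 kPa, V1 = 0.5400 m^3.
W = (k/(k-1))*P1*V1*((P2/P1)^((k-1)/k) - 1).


(k-1)/k = 0.3976
(P2/P1)^exp = 2.0283
W = 2.5152 * 139.9810 * 0.5400 * (2.0283 - 1) = 195.5007 kJ

195.5007 kJ


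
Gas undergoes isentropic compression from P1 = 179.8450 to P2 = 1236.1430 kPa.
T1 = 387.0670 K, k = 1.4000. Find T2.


(k-1)/k = 0.2857
(P2/P1)^exp = 1.7346
T2 = 387.0670 * 1.7346 = 671.3943 K

671.3943 K


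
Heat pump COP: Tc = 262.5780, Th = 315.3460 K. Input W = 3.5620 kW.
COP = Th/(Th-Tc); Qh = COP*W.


COP = 315.3460 / 52.7680 = 5.9761
Qh = 5.9761 * 3.5620 = 21.2868 kW

COP = 5.9761, Qh = 21.2868 kW


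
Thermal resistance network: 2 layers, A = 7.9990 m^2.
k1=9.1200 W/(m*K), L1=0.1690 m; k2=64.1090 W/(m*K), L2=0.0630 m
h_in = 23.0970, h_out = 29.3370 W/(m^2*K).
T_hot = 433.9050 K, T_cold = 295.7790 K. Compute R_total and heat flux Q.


R_conv_in = 1/(23.0970*7.9990) = 0.0054
R_1 = 0.1690/(9.1200*7.9990) = 0.0023
R_2 = 0.0630/(64.1090*7.9990) = 0.0001
R_conv_out = 1/(29.3370*7.9990) = 0.0043
R_total = 0.0121 K/W
Q = 138.1260 / 0.0121 = 11402.6698 W

R_total = 0.0121 K/W, Q = 11402.6698 W


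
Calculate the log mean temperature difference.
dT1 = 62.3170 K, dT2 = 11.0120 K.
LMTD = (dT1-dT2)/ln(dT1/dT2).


dT1/dT2 = 5.6590
ln(dT1/dT2) = 1.7332
LMTD = 51.3050 / 1.7332 = 29.6005 K

29.6005 K


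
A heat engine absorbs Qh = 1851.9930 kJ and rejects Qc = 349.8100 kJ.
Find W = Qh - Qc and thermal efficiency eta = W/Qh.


W = 1851.9930 - 349.8100 = 1502.1830 kJ
eta = 1502.1830 / 1851.9930 = 0.8111 = 81.1117%

W = 1502.1830 kJ, eta = 81.1117%


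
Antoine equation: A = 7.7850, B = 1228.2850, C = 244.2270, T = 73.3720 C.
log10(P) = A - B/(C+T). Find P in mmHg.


C+T = 317.5990
B/(C+T) = 3.8674
log10(P) = 7.7850 - 3.8674 = 3.9176
P = 10^3.9176 = 8271.6420 mmHg

8271.6420 mmHg


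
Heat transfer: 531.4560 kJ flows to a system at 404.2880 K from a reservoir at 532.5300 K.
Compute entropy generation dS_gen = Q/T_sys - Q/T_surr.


dS_sys = 531.4560/404.2880 = 1.3145 kJ/K
dS_surr = -531.4560/532.5300 = -0.9980 kJ/K
dS_gen = 1.3145 - 0.9980 = 0.3166 kJ/K (irreversible)

dS_gen = 0.3166 kJ/K, irreversible


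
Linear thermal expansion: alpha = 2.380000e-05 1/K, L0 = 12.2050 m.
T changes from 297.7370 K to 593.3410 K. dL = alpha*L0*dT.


dT = 295.6040 K
dL = 2.380000e-05 * 12.2050 * 295.6040 = 0.085867 m
L_final = 12.290867 m

dL = 0.085867 m


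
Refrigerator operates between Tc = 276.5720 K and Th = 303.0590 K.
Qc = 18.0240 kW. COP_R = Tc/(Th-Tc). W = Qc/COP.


COP = 276.5720 / 26.4870 = 10.4418
W = 18.0240 / 10.4418 = 1.7261 kW

COP = 10.4418, W = 1.7261 kW


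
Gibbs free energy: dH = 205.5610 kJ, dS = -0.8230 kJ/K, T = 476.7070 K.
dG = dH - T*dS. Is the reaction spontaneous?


T*dS = 476.7070 * -0.8230 = -392.3299 kJ
dG = 205.5610 + 392.3299 = 597.8909 kJ (non-spontaneous)

dG = 597.8909 kJ, non-spontaneous


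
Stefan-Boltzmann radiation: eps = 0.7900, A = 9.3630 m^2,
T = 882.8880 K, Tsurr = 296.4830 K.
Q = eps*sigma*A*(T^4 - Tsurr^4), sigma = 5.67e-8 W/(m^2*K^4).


T^4 = 6.0761e+11
Tsurr^4 = 7.7268e+09
Q = 0.7900 * 5.67e-8 * 9.3630 * 5.9988e+11 = 251587.6920 W

251587.6920 W


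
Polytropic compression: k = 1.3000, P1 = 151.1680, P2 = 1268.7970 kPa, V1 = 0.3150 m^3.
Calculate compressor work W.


(k-1)/k = 0.2308
(P2/P1)^exp = 1.6339
W = 4.3333 * 151.1680 * 0.3150 * (1.6339 - 1) = 130.7936 kJ

130.7936 kJ


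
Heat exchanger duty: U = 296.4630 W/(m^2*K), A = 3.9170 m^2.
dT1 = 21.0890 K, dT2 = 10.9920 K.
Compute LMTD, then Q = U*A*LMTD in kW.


LMTD = 15.4961 K
Q = 296.4630 * 3.9170 * 15.4961 = 17994.7626 W = 17.9948 kW

17.9948 kW


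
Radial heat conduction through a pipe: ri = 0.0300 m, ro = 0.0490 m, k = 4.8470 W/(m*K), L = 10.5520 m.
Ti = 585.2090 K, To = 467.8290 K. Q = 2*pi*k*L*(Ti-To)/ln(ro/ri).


dT = 117.3800 K
ln(ro/ri) = 0.4906
Q = 2*pi*4.8470*10.5520*117.3800 / 0.4906 = 76883.6417 W

76883.6417 W


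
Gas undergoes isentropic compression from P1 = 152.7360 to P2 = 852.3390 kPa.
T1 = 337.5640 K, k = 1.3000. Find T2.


(k-1)/k = 0.2308
(P2/P1)^exp = 1.4870
T2 = 337.5640 * 1.4870 = 501.9550 K

501.9550 K


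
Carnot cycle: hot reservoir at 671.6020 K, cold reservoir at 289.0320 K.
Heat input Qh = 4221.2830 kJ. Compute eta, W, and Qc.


eta = 1 - 289.0320/671.6020 = 0.5696
W = 0.5696 * 4221.2830 = 2404.6031 kJ
Qc = 4221.2830 - 2404.6031 = 1816.6799 kJ

eta = 56.9638%, W = 2404.6031 kJ, Qc = 1816.6799 kJ


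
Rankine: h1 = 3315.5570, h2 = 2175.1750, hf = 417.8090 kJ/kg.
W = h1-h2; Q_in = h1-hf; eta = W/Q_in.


W = 1140.3820 kJ/kg
Q_in = 2897.7480 kJ/kg
eta = 0.3935 = 39.3541%

eta = 39.3541%


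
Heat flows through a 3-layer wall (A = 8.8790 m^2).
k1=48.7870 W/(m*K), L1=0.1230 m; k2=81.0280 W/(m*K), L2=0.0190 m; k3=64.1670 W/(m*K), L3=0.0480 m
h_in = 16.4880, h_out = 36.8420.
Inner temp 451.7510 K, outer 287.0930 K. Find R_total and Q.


R_conv_in = 1/(16.4880*8.8790) = 0.0068
R_1 = 0.1230/(48.7870*8.8790) = 0.0003
R_2 = 0.0190/(81.0280*8.8790) = 2.6409e-05
R_3 = 0.0480/(64.1670*8.8790) = 8.4249e-05
R_conv_out = 1/(36.8420*8.8790) = 0.0031
R_total = 0.0103 K/W
Q = 164.6580 / 0.0103 = 16013.6865 W

R_total = 0.0103 K/W, Q = 16013.6865 W


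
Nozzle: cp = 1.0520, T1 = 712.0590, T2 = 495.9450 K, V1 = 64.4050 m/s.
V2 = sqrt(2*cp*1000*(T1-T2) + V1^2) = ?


dT = 216.1140 K
2*cp*1000*dT = 454703.8560
V1^2 = 4148.0040
V2 = sqrt(458851.8600) = 677.3860 m/s

677.3860 m/s


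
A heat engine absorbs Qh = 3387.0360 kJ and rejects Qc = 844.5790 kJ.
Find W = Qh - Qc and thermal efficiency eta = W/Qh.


W = 3387.0360 - 844.5790 = 2542.4570 kJ
eta = 2542.4570 / 3387.0360 = 0.7506 = 75.0644%

W = 2542.4570 kJ, eta = 75.0644%


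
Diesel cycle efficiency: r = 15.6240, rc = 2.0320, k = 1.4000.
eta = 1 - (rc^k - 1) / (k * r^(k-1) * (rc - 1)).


r^(k-1) = 3.0027
rc^k = 2.6983
eta = 0.6085 = 60.8534%

60.8534%


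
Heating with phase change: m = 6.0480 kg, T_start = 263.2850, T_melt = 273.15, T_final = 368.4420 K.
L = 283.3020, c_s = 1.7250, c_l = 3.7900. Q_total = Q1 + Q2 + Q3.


Q1 (sensible, solid) = 6.0480 * 1.7250 * 9.8650 = 102.9196 kJ
Q2 (latent) = 6.0480 * 283.3020 = 1713.4105 kJ
Q3 (sensible, liquid) = 6.0480 * 3.7900 * 95.2920 = 2184.2756 kJ
Q_total = 4000.6057 kJ

4000.6057 kJ


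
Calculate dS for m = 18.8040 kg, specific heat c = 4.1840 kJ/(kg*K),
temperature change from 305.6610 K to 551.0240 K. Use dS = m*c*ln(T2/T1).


T2/T1 = 1.8027
ln(T2/T1) = 0.5893
dS = 18.8040 * 4.1840 * 0.5893 = 46.3639 kJ/K

46.3639 kJ/K


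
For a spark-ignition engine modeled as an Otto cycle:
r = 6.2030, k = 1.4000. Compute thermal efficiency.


r^(k-1) = 2.0751
eta = 1 - 1/2.0751 = 0.5181 = 51.8097%

51.8097%


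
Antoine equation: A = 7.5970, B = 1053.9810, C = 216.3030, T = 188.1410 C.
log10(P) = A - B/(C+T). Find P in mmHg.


C+T = 404.4440
B/(C+T) = 2.6060
log10(P) = 7.5970 - 2.6060 = 4.9910
P = 10^4.9910 = 97949.0342 mmHg

97949.0342 mmHg


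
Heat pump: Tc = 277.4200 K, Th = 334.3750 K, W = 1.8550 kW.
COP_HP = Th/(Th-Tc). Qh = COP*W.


COP = 334.3750 / 56.9550 = 5.8709
Qh = 5.8709 * 1.8550 = 10.8905 kW

COP = 5.8709, Qh = 10.8905 kW


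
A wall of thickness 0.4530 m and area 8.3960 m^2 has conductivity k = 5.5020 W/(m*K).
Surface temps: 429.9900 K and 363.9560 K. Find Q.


dT = 66.0340 K
Q = 5.5020 * 8.3960 * 66.0340 / 0.4530 = 6733.8342 W

6733.8342 W


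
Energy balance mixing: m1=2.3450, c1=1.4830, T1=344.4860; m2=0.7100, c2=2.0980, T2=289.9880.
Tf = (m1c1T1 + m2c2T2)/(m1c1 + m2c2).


num = 1629.9569
den = 4.9672
Tf = 328.1430 K

328.1430 K


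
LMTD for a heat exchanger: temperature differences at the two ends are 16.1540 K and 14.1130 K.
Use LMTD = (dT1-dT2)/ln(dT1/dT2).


dT1/dT2 = 1.1446
ln(dT1/dT2) = 0.1351
LMTD = 2.0410 / 0.1351 = 15.1105 K

15.1105 K


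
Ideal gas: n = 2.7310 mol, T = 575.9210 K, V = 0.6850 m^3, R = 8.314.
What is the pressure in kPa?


P = nRT/V = 2.7310 * 8.314 * 575.9210 / 0.6850
= 13076.5938 / 0.6850 = 19089.9180 Pa = 19.0899 kPa

19.0899 kPa


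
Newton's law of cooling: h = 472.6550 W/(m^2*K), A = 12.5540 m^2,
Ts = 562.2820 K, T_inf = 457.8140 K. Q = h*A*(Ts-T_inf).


dT = 104.4680 K
Q = 472.6550 * 12.5540 * 104.4680 = 619882.9072 W

619882.9072 W


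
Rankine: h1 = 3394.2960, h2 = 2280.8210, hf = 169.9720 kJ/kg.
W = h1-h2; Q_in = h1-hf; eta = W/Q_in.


W = 1113.4750 kJ/kg
Q_in = 3224.3240 kJ/kg
eta = 0.3453 = 34.5336%

eta = 34.5336%


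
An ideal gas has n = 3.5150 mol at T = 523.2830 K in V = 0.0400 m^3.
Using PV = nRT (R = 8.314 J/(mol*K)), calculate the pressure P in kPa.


P = nRT/V = 3.5150 * 8.314 * 523.2830 / 0.0400
= 15292.2706 / 0.0400 = 382306.7660 Pa = 382.3068 kPa

382.3068 kPa


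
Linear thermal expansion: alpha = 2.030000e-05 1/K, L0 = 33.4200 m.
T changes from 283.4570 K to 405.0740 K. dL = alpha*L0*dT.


dT = 121.6170 K
dL = 2.030000e-05 * 33.4200 * 121.6170 = 0.082508 m
L_final = 33.502508 m

dL = 0.082508 m


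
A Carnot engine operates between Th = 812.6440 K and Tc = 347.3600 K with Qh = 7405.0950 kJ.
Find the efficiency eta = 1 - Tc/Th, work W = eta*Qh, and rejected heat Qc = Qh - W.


eta = 1 - 347.3600/812.6440 = 0.5726
W = 0.5726 * 7405.0950 = 4239.8298 kJ
Qc = 7405.0950 - 4239.8298 = 3165.2652 kJ

eta = 57.2556%, W = 4239.8298 kJ, Qc = 3165.2652 kJ


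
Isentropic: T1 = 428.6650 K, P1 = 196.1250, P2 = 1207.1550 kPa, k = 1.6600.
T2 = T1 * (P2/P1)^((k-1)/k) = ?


(k-1)/k = 0.3976
(P2/P1)^exp = 2.0596
T2 = 428.6650 * 2.0596 = 882.8935 K

882.8935 K


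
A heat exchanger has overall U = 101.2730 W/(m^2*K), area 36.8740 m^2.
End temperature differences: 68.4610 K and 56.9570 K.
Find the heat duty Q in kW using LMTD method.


LMTD = 62.5327 K
Q = 101.2730 * 36.8740 * 62.5327 = 233518.5341 W = 233.5185 kW

233.5185 kW


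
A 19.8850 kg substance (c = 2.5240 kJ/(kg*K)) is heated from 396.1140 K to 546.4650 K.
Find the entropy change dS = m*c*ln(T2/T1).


T2/T1 = 1.3796
ln(T2/T1) = 0.3218
dS = 19.8850 * 2.5240 * 0.3218 = 16.1495 kJ/K

16.1495 kJ/K


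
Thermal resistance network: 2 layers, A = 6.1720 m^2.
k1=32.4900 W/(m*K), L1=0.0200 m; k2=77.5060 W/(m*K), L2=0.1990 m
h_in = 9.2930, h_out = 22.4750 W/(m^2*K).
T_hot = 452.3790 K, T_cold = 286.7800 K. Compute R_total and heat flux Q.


R_conv_in = 1/(9.2930*6.1720) = 0.0174
R_1 = 0.0200/(32.4900*6.1720) = 9.9737e-05
R_2 = 0.1990/(77.5060*6.1720) = 0.0004
R_conv_out = 1/(22.4750*6.1720) = 0.0072
R_total = 0.0252 K/W
Q = 165.5990 / 0.0252 = 6581.9483 W

R_total = 0.0252 K/W, Q = 6581.9483 W


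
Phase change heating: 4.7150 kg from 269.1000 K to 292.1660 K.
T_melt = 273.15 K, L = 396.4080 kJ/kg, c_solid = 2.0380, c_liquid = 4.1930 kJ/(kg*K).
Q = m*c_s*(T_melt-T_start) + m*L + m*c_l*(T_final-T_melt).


Q1 (sensible, solid) = 4.7150 * 2.0380 * 4.0500 = 38.9171 kJ
Q2 (latent) = 4.7150 * 396.4080 = 1869.0637 kJ
Q3 (sensible, liquid) = 4.7150 * 4.1930 * 19.0160 = 375.9462 kJ
Q_total = 2283.9271 kJ

2283.9271 kJ


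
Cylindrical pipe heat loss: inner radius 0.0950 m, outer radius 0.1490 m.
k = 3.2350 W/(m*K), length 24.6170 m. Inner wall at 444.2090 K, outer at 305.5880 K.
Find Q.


dT = 138.6210 K
ln(ro/ri) = 0.4501
Q = 2*pi*3.2350*24.6170*138.6210 / 0.4501 = 154112.8338 W

154112.8338 W


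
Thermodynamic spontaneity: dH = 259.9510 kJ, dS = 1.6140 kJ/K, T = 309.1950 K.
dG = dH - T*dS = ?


T*dS = 309.1950 * 1.6140 = 499.0407 kJ
dG = 259.9510 - 499.0407 = -239.0897 kJ (spontaneous)

dG = -239.0897 kJ, spontaneous


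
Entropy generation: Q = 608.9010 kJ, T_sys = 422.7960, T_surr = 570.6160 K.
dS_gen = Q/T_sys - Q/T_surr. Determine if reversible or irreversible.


dS_sys = 608.9010/422.7960 = 1.4402 kJ/K
dS_surr = -608.9010/570.6160 = -1.0671 kJ/K
dS_gen = 1.4402 - 1.0671 = 0.3731 kJ/K (irreversible)

dS_gen = 0.3731 kJ/K, irreversible


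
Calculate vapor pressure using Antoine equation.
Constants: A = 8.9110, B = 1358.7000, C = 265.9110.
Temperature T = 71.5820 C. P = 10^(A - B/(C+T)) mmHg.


C+T = 337.4930
B/(C+T) = 4.0259
log10(P) = 8.9110 - 4.0259 = 4.8851
P = 10^4.8851 = 76760.6640 mmHg

76760.6640 mmHg


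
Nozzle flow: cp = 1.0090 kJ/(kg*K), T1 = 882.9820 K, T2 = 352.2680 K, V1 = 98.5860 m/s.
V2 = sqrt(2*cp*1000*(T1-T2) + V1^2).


dT = 530.7140 K
2*cp*1000*dT = 1070980.8520
V1^2 = 9719.1994
V2 = sqrt(1080700.0514) = 1039.5672 m/s

1039.5672 m/s


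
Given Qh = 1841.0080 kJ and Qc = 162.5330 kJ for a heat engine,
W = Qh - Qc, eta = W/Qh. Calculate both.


W = 1841.0080 - 162.5330 = 1678.4750 kJ
eta = 1678.4750 / 1841.0080 = 0.9117 = 91.1715%

W = 1678.4750 kJ, eta = 91.1715%


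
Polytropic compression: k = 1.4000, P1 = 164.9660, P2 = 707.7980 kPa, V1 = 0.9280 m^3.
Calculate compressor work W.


(k-1)/k = 0.2857
(P2/P1)^exp = 1.5161
W = 3.5000 * 164.9660 * 0.9280 * (1.5161 - 1) = 276.5139 kJ

276.5139 kJ


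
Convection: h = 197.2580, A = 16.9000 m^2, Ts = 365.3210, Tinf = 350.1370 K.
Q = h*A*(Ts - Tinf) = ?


dT = 15.1840 K
Q = 197.2580 * 16.9000 * 15.1840 = 50618.2965 W

50618.2965 W


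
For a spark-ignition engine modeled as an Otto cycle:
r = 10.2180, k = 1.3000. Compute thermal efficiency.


r^(k-1) = 2.0082
eta = 1 - 1/2.0082 = 0.5020 = 50.2045%

50.2045%


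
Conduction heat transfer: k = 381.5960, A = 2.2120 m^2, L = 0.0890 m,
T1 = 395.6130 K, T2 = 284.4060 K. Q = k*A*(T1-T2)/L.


dT = 111.2070 K
Q = 381.5960 * 2.2120 * 111.2070 / 0.0890 = 1054705.1211 W

1054705.1211 W


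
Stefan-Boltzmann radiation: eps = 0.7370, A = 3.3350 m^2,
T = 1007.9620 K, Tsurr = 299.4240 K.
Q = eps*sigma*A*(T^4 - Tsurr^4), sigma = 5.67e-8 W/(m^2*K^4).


T^4 = 1.0322e+12
Tsurr^4 = 8.0380e+09
Q = 0.7370 * 5.67e-8 * 3.3350 * 1.0242e+12 = 142734.1652 W

142734.1652 W


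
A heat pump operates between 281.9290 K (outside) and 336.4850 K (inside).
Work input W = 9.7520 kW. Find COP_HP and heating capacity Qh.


COP = 336.4850 / 54.5560 = 6.1677
Qh = 6.1677 * 9.7520 = 60.1474 kW

COP = 6.1677, Qh = 60.1474 kW


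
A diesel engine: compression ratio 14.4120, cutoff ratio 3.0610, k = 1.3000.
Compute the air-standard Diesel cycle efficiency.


r^(k-1) = 2.2265
rc^k = 4.2818
eta = 0.4499 = 44.9866%

44.9866%


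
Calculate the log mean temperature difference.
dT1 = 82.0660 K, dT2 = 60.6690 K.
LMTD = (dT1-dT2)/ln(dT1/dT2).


dT1/dT2 = 1.3527
ln(dT1/dT2) = 0.3021
LMTD = 21.3970 / 0.3021 = 70.8297 K

70.8297 K


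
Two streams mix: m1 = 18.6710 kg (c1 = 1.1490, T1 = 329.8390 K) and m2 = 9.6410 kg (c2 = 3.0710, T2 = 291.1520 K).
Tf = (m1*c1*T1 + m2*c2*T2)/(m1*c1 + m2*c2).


num = 15696.3152
den = 51.0605
Tf = 307.4063 K

307.4063 K


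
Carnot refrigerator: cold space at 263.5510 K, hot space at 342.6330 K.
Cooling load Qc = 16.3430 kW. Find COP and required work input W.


COP = 263.5510 / 79.0820 = 3.3326
W = 16.3430 / 3.3326 = 4.9039 kW

COP = 3.3326, W = 4.9039 kW


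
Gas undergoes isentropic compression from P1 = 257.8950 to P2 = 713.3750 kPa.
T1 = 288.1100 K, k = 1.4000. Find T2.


(k-1)/k = 0.2857
(P2/P1)^exp = 1.3374
T2 = 288.1100 * 1.3374 = 385.3083 K

385.3083 K


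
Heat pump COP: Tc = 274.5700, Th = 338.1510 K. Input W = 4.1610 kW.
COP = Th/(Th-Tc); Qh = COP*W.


COP = 338.1510 / 63.5810 = 5.3184
Qh = 5.3184 * 4.1610 = 22.1300 kW

COP = 5.3184, Qh = 22.1300 kW


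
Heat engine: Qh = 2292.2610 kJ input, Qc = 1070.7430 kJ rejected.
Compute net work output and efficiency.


W = 2292.2610 - 1070.7430 = 1221.5180 kJ
eta = 1221.5180 / 2292.2610 = 0.5329 = 53.2888%

W = 1221.5180 kJ, eta = 53.2888%


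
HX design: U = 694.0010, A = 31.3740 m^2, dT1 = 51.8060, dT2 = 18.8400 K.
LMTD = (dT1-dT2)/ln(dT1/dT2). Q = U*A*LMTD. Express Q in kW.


LMTD = 32.5904 K
Q = 694.0010 * 31.3740 * 32.5904 = 709610.7376 W = 709.6107 kW

709.6107 kW


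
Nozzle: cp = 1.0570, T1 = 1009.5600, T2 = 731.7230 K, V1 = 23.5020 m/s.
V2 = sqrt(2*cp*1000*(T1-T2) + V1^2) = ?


dT = 277.8370 K
2*cp*1000*dT = 587347.4180
V1^2 = 552.3440
V2 = sqrt(587899.7620) = 766.7462 m/s

766.7462 m/s


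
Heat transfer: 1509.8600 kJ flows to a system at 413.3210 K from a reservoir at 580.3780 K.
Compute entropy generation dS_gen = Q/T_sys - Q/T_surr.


dS_sys = 1509.8600/413.3210 = 3.6530 kJ/K
dS_surr = -1509.8600/580.3780 = -2.6015 kJ/K
dS_gen = 3.6530 - 2.6015 = 1.0515 kJ/K (irreversible)

dS_gen = 1.0515 kJ/K, irreversible


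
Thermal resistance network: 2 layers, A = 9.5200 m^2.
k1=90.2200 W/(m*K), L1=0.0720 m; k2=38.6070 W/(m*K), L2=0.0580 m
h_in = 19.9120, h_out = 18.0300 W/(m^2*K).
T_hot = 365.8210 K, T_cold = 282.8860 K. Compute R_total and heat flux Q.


R_conv_in = 1/(19.9120*9.5200) = 0.0053
R_1 = 0.0720/(90.2200*9.5200) = 8.3829e-05
R_2 = 0.0580/(38.6070*9.5200) = 0.0002
R_conv_out = 1/(18.0300*9.5200) = 0.0058
R_total = 0.0113 K/W
Q = 82.9350 / 0.0113 = 7311.6189 W

R_total = 0.0113 K/W, Q = 7311.6189 W


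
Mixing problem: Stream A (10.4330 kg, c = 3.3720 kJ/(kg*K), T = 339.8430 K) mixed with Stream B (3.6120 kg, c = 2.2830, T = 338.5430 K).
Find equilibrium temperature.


num = 14747.3945
den = 43.4263
Tf = 339.5961 K

339.5961 K


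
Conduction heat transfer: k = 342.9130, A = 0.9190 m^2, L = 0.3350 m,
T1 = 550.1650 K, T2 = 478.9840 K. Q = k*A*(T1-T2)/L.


dT = 71.1810 K
Q = 342.9130 * 0.9190 * 71.1810 / 0.3350 = 66960.5079 W

66960.5079 W


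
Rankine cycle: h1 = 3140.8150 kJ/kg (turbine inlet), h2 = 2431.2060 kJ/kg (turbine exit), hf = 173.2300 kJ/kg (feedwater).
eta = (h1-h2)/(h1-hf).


W = 709.6090 kJ/kg
Q_in = 2967.5850 kJ/kg
eta = 0.2391 = 23.9120%

eta = 23.9120%


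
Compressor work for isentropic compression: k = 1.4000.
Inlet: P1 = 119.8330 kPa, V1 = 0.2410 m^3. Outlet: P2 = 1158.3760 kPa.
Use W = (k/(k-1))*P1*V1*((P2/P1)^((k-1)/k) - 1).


(k-1)/k = 0.2857
(P2/P1)^exp = 1.9121
W = 3.5000 * 119.8330 * 0.2410 * (1.9121 - 1) = 92.1925 kJ

92.1925 kJ


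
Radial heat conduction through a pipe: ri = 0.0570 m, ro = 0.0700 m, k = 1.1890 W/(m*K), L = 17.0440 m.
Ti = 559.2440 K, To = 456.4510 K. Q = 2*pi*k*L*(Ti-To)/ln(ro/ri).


dT = 102.7930 K
ln(ro/ri) = 0.2054
Q = 2*pi*1.1890*17.0440*102.7930 / 0.2054 = 63709.3805 W

63709.3805 W


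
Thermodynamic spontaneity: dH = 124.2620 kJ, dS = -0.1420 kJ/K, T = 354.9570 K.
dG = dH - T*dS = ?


T*dS = 354.9570 * -0.1420 = -50.4039 kJ
dG = 124.2620 + 50.4039 = 174.6659 kJ (non-spontaneous)

dG = 174.6659 kJ, non-spontaneous


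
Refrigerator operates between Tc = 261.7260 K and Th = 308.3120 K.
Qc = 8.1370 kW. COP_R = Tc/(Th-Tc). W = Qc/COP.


COP = 261.7260 / 46.5860 = 5.6181
W = 8.1370 / 5.6181 = 1.4483 kW

COP = 5.6181, W = 1.4483 kW


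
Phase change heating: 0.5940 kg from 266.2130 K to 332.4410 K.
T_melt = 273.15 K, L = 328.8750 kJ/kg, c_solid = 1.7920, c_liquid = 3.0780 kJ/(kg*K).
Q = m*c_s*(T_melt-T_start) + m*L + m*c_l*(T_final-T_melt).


Q1 (sensible, solid) = 0.5940 * 1.7920 * 6.9370 = 7.3841 kJ
Q2 (latent) = 0.5940 * 328.8750 = 195.3517 kJ
Q3 (sensible, liquid) = 0.5940 * 3.0780 * 59.2910 = 108.4036 kJ
Q_total = 311.1395 kJ

311.1395 kJ


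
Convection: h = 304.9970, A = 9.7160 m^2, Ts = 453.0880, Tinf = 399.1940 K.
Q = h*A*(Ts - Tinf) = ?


dT = 53.8940 K
Q = 304.9970 * 9.7160 * 53.8940 = 159706.8308 W

159706.8308 W


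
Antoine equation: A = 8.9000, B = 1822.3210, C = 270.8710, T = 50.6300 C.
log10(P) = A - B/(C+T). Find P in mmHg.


C+T = 321.5010
B/(C+T) = 5.6682
log10(P) = 8.9000 - 5.6682 = 3.2318
P = 10^3.2318 = 1705.4309 mmHg

1705.4309 mmHg


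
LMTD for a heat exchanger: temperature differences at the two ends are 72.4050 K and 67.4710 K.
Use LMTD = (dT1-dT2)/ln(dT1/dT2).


dT1/dT2 = 1.0731
ln(dT1/dT2) = 0.0706
LMTD = 4.9340 / 0.0706 = 69.9090 K

69.9090 K


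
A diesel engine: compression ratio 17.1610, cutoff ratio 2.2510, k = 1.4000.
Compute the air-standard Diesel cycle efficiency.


r^(k-1) = 3.1176
rc^k = 3.1141
eta = 0.6128 = 61.2820%

61.2820%


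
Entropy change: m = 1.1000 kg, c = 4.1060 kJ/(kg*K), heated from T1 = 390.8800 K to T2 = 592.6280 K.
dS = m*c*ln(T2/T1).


T2/T1 = 1.5161
ln(T2/T1) = 0.4162
dS = 1.1000 * 4.1060 * 0.4162 = 1.8797 kJ/K

1.8797 kJ/K


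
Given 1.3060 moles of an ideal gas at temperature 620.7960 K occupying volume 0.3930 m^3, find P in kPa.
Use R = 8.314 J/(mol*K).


P = nRT/V = 1.3060 * 8.314 * 620.7960 / 0.3930
= 6740.6551 / 0.3930 = 17151.7942 Pa = 17.1518 kPa

17.1518 kPa


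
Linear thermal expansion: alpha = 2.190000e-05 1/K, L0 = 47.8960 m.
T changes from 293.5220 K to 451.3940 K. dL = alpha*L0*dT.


dT = 157.8720 K
dL = 2.190000e-05 * 47.8960 * 157.8720 = 0.165595 m
L_final = 48.061595 m

dL = 0.165595 m


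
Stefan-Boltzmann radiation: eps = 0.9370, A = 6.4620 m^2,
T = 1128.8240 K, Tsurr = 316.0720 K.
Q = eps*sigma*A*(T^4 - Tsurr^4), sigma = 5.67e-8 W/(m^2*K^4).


T^4 = 1.6237e+12
Tsurr^4 = 9.9803e+09
Q = 0.9370 * 5.67e-8 * 6.4620 * 1.6137e+12 = 554009.0292 W

554009.0292 W


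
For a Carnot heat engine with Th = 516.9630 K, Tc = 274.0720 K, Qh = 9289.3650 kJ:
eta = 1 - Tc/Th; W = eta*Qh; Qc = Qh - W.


eta = 1 - 274.0720/516.9630 = 0.4698
W = 0.4698 * 9289.3650 = 4364.5351 kJ
Qc = 9289.3650 - 4364.5351 = 4924.8299 kJ

eta = 46.9842%, W = 4364.5351 kJ, Qc = 4924.8299 kJ


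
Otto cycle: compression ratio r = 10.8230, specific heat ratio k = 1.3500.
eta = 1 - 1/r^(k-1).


r^(k-1) = 2.3016
eta = 1 - 1/2.3016 = 0.5655 = 56.5511%

56.5511%


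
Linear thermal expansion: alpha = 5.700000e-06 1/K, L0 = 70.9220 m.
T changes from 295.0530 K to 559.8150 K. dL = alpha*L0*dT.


dT = 264.7620 K
dL = 5.700000e-06 * 70.9220 * 264.7620 = 0.107031 m
L_final = 71.029031 m

dL = 0.107031 m


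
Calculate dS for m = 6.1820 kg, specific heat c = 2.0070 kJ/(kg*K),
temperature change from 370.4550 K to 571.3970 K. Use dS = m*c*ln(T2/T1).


T2/T1 = 1.5424
ln(T2/T1) = 0.4334
dS = 6.1820 * 2.0070 * 0.4334 = 5.3767 kJ/K

5.3767 kJ/K


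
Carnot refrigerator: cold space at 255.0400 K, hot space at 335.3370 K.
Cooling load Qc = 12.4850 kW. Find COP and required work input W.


COP = 255.0400 / 80.2970 = 3.1762
W = 12.4850 / 3.1762 = 3.9308 kW

COP = 3.1762, W = 3.9308 kW


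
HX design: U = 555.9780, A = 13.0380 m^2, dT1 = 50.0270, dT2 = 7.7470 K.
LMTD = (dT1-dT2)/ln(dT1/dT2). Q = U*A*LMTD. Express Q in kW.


LMTD = 22.6671 K
Q = 555.9780 * 13.0380 * 22.6671 = 164310.3194 W = 164.3103 kW

164.3103 kW


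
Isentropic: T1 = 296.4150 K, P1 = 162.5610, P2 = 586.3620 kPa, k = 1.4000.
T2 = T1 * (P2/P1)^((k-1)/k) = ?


(k-1)/k = 0.2857
(P2/P1)^exp = 1.4427
T2 = 296.4150 * 1.4427 = 427.6473 K

427.6473 K


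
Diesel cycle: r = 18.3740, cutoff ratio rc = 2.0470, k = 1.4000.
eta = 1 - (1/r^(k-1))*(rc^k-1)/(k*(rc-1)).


r^(k-1) = 3.2039
rc^k = 2.7262
eta = 0.6324 = 63.2425%

63.2425%


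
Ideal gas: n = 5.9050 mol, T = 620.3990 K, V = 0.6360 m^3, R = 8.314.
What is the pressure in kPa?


P = nRT/V = 5.9050 * 8.314 * 620.3990 / 0.6360
= 30457.9740 / 0.6360 = 47889.8962 Pa = 47.8899 kPa

47.8899 kPa


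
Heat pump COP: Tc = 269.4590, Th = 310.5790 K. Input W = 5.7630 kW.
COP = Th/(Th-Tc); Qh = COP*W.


COP = 310.5790 / 41.1200 = 7.5530
Qh = 7.5530 * 5.7630 = 43.5279 kW

COP = 7.5530, Qh = 43.5279 kW


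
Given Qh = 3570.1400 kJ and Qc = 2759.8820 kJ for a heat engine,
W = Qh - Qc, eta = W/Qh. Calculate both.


W = 3570.1400 - 2759.8820 = 810.2580 kJ
eta = 810.2580 / 3570.1400 = 0.2270 = 22.6954%

W = 810.2580 kJ, eta = 22.6954%


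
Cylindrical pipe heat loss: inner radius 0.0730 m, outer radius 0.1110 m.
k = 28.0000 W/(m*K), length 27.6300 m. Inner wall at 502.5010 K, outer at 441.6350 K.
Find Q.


dT = 60.8660 K
ln(ro/ri) = 0.4191
Q = 2*pi*28.0000*27.6300*60.8660 / 0.4191 = 706002.4147 W

706002.4147 W


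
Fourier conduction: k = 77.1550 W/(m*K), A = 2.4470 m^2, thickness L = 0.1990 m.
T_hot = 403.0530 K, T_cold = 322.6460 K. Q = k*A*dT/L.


dT = 80.4070 K
Q = 77.1550 * 2.4470 * 80.4070 / 0.1990 = 76284.9432 W

76284.9432 W


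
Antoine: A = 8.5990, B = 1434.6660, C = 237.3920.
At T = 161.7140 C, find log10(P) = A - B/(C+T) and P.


C+T = 399.1060
B/(C+T) = 3.5947
log10(P) = 8.5990 - 3.5947 = 5.0043
P = 10^5.0043 = 100995.2265 mmHg

100995.2265 mmHg
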